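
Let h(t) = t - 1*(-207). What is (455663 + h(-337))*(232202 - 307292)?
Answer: -34205972970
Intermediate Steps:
h(t) = 207 + t (h(t) = t + 207 = 207 + t)
(455663 + h(-337))*(232202 - 307292) = (455663 + (207 - 337))*(232202 - 307292) = (455663 - 130)*(-75090) = 455533*(-75090) = -34205972970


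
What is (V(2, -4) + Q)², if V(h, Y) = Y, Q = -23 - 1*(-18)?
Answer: 81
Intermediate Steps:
Q = -5 (Q = -23 + 18 = -5)
(V(2, -4) + Q)² = (-4 - 5)² = (-9)² = 81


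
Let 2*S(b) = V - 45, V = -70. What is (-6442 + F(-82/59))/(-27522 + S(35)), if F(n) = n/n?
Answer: 12882/55159 ≈ 0.23354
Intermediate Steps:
F(n) = 1
S(b) = -115/2 (S(b) = (-70 - 45)/2 = (1/2)*(-115) = -115/2)
(-6442 + F(-82/59))/(-27522 + S(35)) = (-6442 + 1)/(-27522 - 115/2) = -6441/(-55159/2) = -6441*(-2/55159) = 12882/55159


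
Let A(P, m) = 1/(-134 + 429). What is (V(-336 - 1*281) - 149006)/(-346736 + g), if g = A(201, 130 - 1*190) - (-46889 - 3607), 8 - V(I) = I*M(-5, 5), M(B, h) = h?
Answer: 43044335/87390799 ≈ 0.49255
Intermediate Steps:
V(I) = 8 - 5*I (V(I) = 8 - I*5 = 8 - 5*I)
A(P, m) = 1/295
g = 14896321/295 (g = 1/295 - (-46889 - 3607) = 1/295 - 1*(-50496) = 1/295 + 50496 = 14896321/295 ≈ 50496.)
(V(-336 - 1*281) - 149006)/(-346736 + g) = ((8 - 5*(-336 - 1*281)) - 149006)/(-346736 + 14896321/295) = ((8 - 5*(-336 - 281)) - 149006)/(-87390799/295) = ((8 - 5*(-617)) - 149006)*(-295/87390799) = ((8 + 3085) - 149006)*(-295/87390799) = (3093 - 149006)*(-295/87390799) = -145913*(-295/87390799) = 43044335/87390799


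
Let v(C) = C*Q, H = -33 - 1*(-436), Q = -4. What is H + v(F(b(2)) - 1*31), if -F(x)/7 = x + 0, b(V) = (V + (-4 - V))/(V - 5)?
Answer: 1693/3 ≈ 564.33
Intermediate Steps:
b(V) = -4/(-5 + V)
F(x) = -7*x (F(x) = -7*(x + 0) = -7*x)
H = 403 (H = -33 + 436 = 403)
v(C) = -4*C (v(C) = C*(-4) = -4*C)
H + v(F(b(2)) - 1*31) = 403 - 4*(-(-28)/(-5 + 2) - 1*31) = 403 - 4*(-(-28)/(-3) - 31) = 403 - 4*(-(-28)*(-1)/3 - 31) = 403 - 4*(-7*4/3 - 31) = 403 - 4*(-28/3 - 31) = 403 - 4*(-121/3) = 403 + 484/3 = 1693/3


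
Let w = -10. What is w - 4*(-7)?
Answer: 18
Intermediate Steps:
w - 4*(-7) = -10 - 4*(-7) = -10 + 28 = 18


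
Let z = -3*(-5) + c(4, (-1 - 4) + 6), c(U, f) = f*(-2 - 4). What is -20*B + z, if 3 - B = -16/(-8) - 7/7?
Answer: -31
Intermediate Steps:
c(U, f) = -6*f (c(U, f) = f*(-6) = -6*f)
z = 9 (z = -3*(-5) - 6*((-1 - 4) + 6) = 15 - 6*(-5 + 6) = 15 - 6*1 = 15 - 6 = 9)
B = 2 (B = 3 - (-16/(-8) - 7/7) = 3 - (-16*(-⅛) - 7*⅐) = 3 - (2 - 1) = 3 - 1*1 = 3 - 1 = 2)
-20*B + z = -20*2 + 9 = -40 + 9 = -31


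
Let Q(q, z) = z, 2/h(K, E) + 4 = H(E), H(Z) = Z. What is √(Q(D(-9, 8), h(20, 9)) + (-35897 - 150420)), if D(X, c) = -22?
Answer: I*√4657915/5 ≈ 431.64*I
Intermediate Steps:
h(K, E) = 2/(-4 + E)
√(Q(D(-9, 8), h(20, 9)) + (-35897 - 150420)) = √(2/(-4 + 9) + (-35897 - 150420)) = √(2/5 - 186317) = √(2*(⅕) - 186317) = √(⅖ - 186317) = √(-931583/5) = I*√4657915/5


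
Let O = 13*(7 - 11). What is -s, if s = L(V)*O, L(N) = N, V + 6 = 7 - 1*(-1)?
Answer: 104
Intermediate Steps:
V = 2 (V = -6 + (7 - 1*(-1)) = -6 + (7 + 1) = -6 + 8 = 2)
O = -52 (O = 13*(-4) = -52)
s = -104 (s = 2*(-52) = -104)
-s = -1*(-104) = 104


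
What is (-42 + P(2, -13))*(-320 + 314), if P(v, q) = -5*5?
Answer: 402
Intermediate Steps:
P(v, q) = -25
(-42 + P(2, -13))*(-320 + 314) = (-42 - 25)*(-320 + 314) = -67*(-6) = 402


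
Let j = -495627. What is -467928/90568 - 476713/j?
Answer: -23592850984/5610993267 ≈ -4.2048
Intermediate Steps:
-467928/90568 - 476713/j = -467928/90568 - 476713/(-495627) = -467928*1/90568 - 476713*(-1/495627) = -58491/11321 + 476713/495627 = -23592850984/5610993267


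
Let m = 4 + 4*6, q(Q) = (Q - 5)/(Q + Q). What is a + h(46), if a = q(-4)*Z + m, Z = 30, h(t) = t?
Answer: 431/4 ≈ 107.75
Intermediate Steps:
q(Q) = (-5 + Q)/(2*Q) (q(Q) = (-5 + Q)/((2*Q)) = (-5 + Q)*(1/(2*Q)) = (-5 + Q)/(2*Q))
m = 28 (m = 4 + 24 = 28)
a = 247/4 (a = ((½)*(-5 - 4)/(-4))*30 + 28 = ((½)*(-¼)*(-9))*30 + 28 = (9/8)*30 + 28 = 135/4 + 28 = 247/4 ≈ 61.750)
a + h(46) = 247/4 + 46 = 431/4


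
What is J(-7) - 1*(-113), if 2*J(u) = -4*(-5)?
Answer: 123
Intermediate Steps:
J(u) = 10 (J(u) = (-4*(-5))/2 = (1/2)*20 = 10)
J(-7) - 1*(-113) = 10 - 1*(-113) = 10 + 113 = 123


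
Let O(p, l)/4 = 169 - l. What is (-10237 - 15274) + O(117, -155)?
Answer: -24215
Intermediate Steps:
O(p, l) = 676 - 4*l (O(p, l) = 4*(169 - l) = 676 - 4*l)
(-10237 - 15274) + O(117, -155) = (-10237 - 15274) + (676 - 4*(-155)) = -25511 + (676 + 620) = -25511 + 1296 = -24215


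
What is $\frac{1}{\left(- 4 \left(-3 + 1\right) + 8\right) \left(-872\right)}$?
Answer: $- \frac{1}{13952} \approx -7.1674 \cdot 10^{-5}$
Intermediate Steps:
$\frac{1}{\left(- 4 \left(-3 + 1\right) + 8\right) \left(-872\right)} = \frac{1}{\left(\left(-4\right) \left(-2\right) + 8\right) \left(-872\right)} = \frac{1}{\left(8 + 8\right) \left(-872\right)} = \frac{1}{16 \left(-872\right)} = \frac{1}{-13952} = - \frac{1}{13952}$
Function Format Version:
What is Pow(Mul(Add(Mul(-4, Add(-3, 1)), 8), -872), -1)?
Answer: Rational(-1, 13952) ≈ -7.1674e-5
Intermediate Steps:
Pow(Mul(Add(Mul(-4, Add(-3, 1)), 8), -872), -1) = Pow(Mul(Add(Mul(-4, -2), 8), -872), -1) = Pow(Mul(Add(8, 8), -872), -1) = Pow(Mul(16, -872), -1) = Pow(-13952, -1) = Rational(-1, 13952)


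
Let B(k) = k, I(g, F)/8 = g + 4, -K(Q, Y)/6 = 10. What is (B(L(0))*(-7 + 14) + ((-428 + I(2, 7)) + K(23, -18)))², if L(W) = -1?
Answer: 199809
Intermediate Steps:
K(Q, Y) = -60 (K(Q, Y) = -6*10 = -60)
I(g, F) = 32 + 8*g (I(g, F) = 8*(g + 4) = 8*(4 + g) = 32 + 8*g)
(B(L(0))*(-7 + 14) + ((-428 + I(2, 7)) + K(23, -18)))² = (-(-7 + 14) + ((-428 + (32 + 8*2)) - 60))² = (-1*7 + ((-428 + (32 + 16)) - 60))² = (-7 + ((-428 + 48) - 60))² = (-7 + (-380 - 60))² = (-7 - 440)² = (-447)² = 199809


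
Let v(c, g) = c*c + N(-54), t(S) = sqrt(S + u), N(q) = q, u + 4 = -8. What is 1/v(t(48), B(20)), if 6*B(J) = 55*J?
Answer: -1/18 ≈ -0.055556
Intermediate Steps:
u = -12 (u = -4 - 8 = -12)
B(J) = 55*J/6 (B(J) = (55*J)/6 = 55*J/6)
t(S) = sqrt(-12 + S) (t(S) = sqrt(S - 12) = sqrt(-12 + S))
v(c, g) = -54 + c**2 (v(c, g) = c*c - 54 = c**2 - 54 = -54 + c**2)
1/v(t(48), B(20)) = 1/(-54 + (sqrt(-12 + 48))**2) = 1/(-54 + (sqrt(36))**2) = 1/(-54 + 6**2) = 1/(-54 + 36) = 1/(-18) = -1/18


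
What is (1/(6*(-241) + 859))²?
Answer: 1/344569 ≈ 2.9022e-6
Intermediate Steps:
(1/(6*(-241) + 859))² = (1/(-1446 + 859))² = (1/(-587))² = (-1/587)² = 1/344569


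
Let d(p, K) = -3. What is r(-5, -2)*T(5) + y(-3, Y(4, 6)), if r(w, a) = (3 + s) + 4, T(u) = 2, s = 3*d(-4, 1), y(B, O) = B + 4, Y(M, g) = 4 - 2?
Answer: -3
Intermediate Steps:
Y(M, g) = 2
y(B, O) = 4 + B
s = -9 (s = 3*(-3) = -9)
r(w, a) = -2 (r(w, a) = (3 - 9) + 4 = -6 + 4 = -2)
r(-5, -2)*T(5) + y(-3, Y(4, 6)) = -2*2 + (4 - 3) = -4 + 1 = -3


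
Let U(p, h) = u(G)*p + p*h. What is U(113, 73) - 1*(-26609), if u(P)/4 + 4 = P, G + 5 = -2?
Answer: 29886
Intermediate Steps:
G = -7 (G = -5 - 2 = -7)
u(P) = -16 + 4*P
U(p, h) = -44*p + h*p (U(p, h) = (-16 + 4*(-7))*p + p*h = (-16 - 28)*p + h*p = -44*p + h*p)
U(113, 73) - 1*(-26609) = 113*(-44 + 73) - 1*(-26609) = 113*29 + 26609 = 3277 + 26609 = 29886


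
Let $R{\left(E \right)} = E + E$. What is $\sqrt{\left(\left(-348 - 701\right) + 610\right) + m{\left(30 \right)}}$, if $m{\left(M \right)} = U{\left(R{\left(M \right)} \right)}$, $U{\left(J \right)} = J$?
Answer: $i \sqrt{379} \approx 19.468 i$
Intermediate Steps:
$R{\left(E \right)} = 2 E$
$m{\left(M \right)} = 2 M$
$\sqrt{\left(\left(-348 - 701\right) + 610\right) + m{\left(30 \right)}} = \sqrt{\left(\left(-348 - 701\right) + 610\right) + 2 \cdot 30} = \sqrt{\left(-1049 + 610\right) + 60} = \sqrt{-439 + 60} = \sqrt{-379} = i \sqrt{379}$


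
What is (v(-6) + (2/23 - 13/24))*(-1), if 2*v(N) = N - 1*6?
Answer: 3563/552 ≈ 6.4547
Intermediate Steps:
v(N) = -3 + N/2 (v(N) = (N - 1*6)/2 = (N - 6)/2 = (-6 + N)/2 = -3 + N/2)
(v(-6) + (2/23 - 13/24))*(-1) = ((-3 + (½)*(-6)) + (2/23 - 13/24))*(-1) = ((-3 - 3) + (2*(1/23) - 13*1/24))*(-1) = (-6 + (2/23 - 13/24))*(-1) = (-6 - 251/552)*(-1) = -3563/552*(-1) = 3563/552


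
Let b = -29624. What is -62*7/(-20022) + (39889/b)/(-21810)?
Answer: 15622545251/718677943760 ≈ 0.021738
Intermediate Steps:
-62*7/(-20022) + (39889/b)/(-21810) = -62*7/(-20022) + (39889/(-29624))/(-21810) = -434*(-1/20022) + (39889*(-1/29624))*(-1/21810) = 217/10011 - 39889/29624*(-1/21810) = 217/10011 + 39889/646099440 = 15622545251/718677943760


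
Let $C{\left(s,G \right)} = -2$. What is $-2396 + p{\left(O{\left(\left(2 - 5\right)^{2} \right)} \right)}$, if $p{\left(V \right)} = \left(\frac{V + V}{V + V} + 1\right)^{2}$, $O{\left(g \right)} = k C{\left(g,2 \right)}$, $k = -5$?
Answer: $-2392$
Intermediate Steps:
$O{\left(g \right)} = 10$ ($O{\left(g \right)} = \left(-5\right) \left(-2\right) = 10$)
$p{\left(V \right)} = 4$ ($p{\left(V \right)} = \left(\frac{2 V}{2 V} + 1\right)^{2} = \left(2 V \frac{1}{2 V} + 1\right)^{2} = \left(1 + 1\right)^{2} = 2^{2} = 4$)
$-2396 + p{\left(O{\left(\left(2 - 5\right)^{2} \right)} \right)} = -2396 + 4 = -2392$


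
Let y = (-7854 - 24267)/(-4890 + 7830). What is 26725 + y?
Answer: 26179793/980 ≈ 26714.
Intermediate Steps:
y = -10707/980 (y = -32121/2940 = -32121*1/2940 = -10707/980 ≈ -10.926)
26725 + y = 26725 - 10707/980 = 26179793/980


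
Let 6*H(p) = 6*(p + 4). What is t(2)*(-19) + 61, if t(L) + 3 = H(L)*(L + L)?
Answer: -338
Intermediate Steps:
H(p) = 4 + p (H(p) = (6*(p + 4))/6 = (6*(4 + p))/6 = (24 + 6*p)/6 = 4 + p)
t(L) = -3 + 2*L*(4 + L) (t(L) = -3 + (4 + L)*(L + L) = -3 + (4 + L)*(2*L) = -3 + 2*L*(4 + L))
t(2)*(-19) + 61 = (-3 + 2*2*(4 + 2))*(-19) + 61 = (-3 + 2*2*6)*(-19) + 61 = (-3 + 24)*(-19) + 61 = 21*(-19) + 61 = -399 + 61 = -338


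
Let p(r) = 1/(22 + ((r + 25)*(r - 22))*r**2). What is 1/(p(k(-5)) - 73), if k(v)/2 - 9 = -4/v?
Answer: -25686554/1875119067 ≈ -0.013699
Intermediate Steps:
k(v) = 18 - 8/v (k(v) = 18 + 2*(-4/v) = 18 - 8/v)
p(r) = 1/(22 + r**2*(-22 + r)*(25 + r)) (p(r) = 1/(22 + ((25 + r)*(-22 + r))*r**2) = 1/(22 + ((-22 + r)*(25 + r))*r**2) = 1/(22 + r**2*(-22 + r)*(25 + r)))
1/(p(k(-5)) - 73) = 1/(1/(22 + (18 - 8/(-5))**4 - 550*(18 - 8/(-5))**2 + 3*(18 - 8/(-5))**3) - 73) = 1/(1/(22 + (18 - 8*(-1/5))**4 - 550*(18 - 8*(-1/5))**2 + 3*(18 - 8*(-1/5))**3) - 73) = 1/(1/(22 + (18 + 8/5)**4 - 550*(18 + 8/5)**2 + 3*(18 + 8/5)**3) - 73) = 1/(1/(22 + (98/5)**4 - 550*(98/5)**2 + 3*(98/5)**3) - 73) = 1/(1/(22 + 92236816/625 - 550*9604/25 + 3*(941192/125)) - 73) = 1/(1/(22 + 92236816/625 - 211288 + 2823576/125) - 73) = 1/(1/(-25686554/625) - 73) = 1/(-625/25686554 - 73) = 1/(-1875119067/25686554) = -25686554/1875119067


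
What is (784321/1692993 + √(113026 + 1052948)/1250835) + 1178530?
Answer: 1995243824611/1692993 + √1165974/1250835 ≈ 1.1785e+6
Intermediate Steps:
(784321/1692993 + √(113026 + 1052948)/1250835) + 1178530 = (784321*(1/1692993) + √1165974*(1/1250835)) + 1178530 = (784321/1692993 + √1165974/1250835) + 1178530 = 1995243824611/1692993 + √1165974/1250835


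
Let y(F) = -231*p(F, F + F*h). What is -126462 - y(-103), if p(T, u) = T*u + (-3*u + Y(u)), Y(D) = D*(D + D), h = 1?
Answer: 24523086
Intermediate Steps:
Y(D) = 2*D² (Y(D) = D*(2*D) = 2*D²)
p(T, u) = -3*u + 2*u² + T*u (p(T, u) = T*u + (-3*u + 2*u²) = -3*u + 2*u² + T*u)
y(F) = -462*F*(-3 + 5*F) (y(F) = -231*(F + F*1)*(-3 + F + 2*(F + F*1)) = -231*(F + F)*(-3 + F + 2*(F + F)) = -231*2*F*(-3 + F + 2*(2*F)) = -231*2*F*(-3 + F + 4*F) = -231*2*F*(-3 + 5*F) = -462*F*(-3 + 5*F))
-126462 - y(-103) = -126462 - 462*(-103)*(3 - 5*(-103)) = -126462 - 462*(-103)*(3 + 515) = -126462 - 462*(-103)*518 = -126462 - 1*(-24649548) = -126462 + 24649548 = 24523086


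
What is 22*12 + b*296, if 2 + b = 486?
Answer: 143528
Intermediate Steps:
b = 484 (b = -2 + 486 = 484)
22*12 + b*296 = 22*12 + 484*296 = 264 + 143264 = 143528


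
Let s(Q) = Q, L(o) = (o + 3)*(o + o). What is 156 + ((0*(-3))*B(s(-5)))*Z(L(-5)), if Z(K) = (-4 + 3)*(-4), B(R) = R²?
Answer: 156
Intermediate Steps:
L(o) = 2*o*(3 + o) (L(o) = (3 + o)*(2*o) = 2*o*(3 + o))
Z(K) = 4 (Z(K) = -1*(-4) = 4)
156 + ((0*(-3))*B(s(-5)))*Z(L(-5)) = 156 + ((0*(-3))*(-5)²)*4 = 156 + (0*25)*4 = 156 + 0*4 = 156 + 0 = 156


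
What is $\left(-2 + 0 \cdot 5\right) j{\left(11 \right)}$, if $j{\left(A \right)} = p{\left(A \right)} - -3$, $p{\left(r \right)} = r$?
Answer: $-28$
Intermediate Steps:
$j{\left(A \right)} = 3 + A$ ($j{\left(A \right)} = A - -3 = A + 3 = 3 + A$)
$\left(-2 + 0 \cdot 5\right) j{\left(11 \right)} = \left(-2 + 0 \cdot 5\right) \left(3 + 11\right) = \left(-2 + 0\right) 14 = \left(-2\right) 14 = -28$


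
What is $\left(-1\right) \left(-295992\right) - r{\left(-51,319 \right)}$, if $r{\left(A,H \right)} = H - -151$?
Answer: $295522$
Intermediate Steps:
$r{\left(A,H \right)} = 151 + H$ ($r{\left(A,H \right)} = H + 151 = 151 + H$)
$\left(-1\right) \left(-295992\right) - r{\left(-51,319 \right)} = \left(-1\right) \left(-295992\right) - \left(151 + 319\right) = 295992 - 470 = 295522$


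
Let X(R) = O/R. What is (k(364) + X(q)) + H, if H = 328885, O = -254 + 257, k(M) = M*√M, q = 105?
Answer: 11510976/35 + 728*√91 ≈ 3.3583e+5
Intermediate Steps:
k(M) = M^(3/2)
O = 3
X(R) = 3/R
(k(364) + X(q)) + H = (364^(3/2) + 3/105) + 328885 = (728*√91 + 3*(1/105)) + 328885 = (728*√91 + 1/35) + 328885 = (1/35 + 728*√91) + 328885 = 11510976/35 + 728*√91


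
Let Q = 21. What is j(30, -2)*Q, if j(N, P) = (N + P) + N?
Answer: 1218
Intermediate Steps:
j(N, P) = P + 2*N
j(30, -2)*Q = (-2 + 2*30)*21 = (-2 + 60)*21 = 58*21 = 1218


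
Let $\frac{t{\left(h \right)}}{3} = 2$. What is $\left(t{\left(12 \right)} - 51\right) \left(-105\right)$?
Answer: $4725$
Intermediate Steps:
$t{\left(h \right)} = 6$ ($t{\left(h \right)} = 3 \cdot 2 = 6$)
$\left(t{\left(12 \right)} - 51\right) \left(-105\right) = \left(6 - 51\right) \left(-105\right) = \left(-45\right) \left(-105\right) = 4725$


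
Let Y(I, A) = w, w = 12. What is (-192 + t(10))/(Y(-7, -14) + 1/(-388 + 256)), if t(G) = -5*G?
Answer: -31944/1583 ≈ -20.179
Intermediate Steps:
Y(I, A) = 12
(-192 + t(10))/(Y(-7, -14) + 1/(-388 + 256)) = (-192 - 5*10)/(12 + 1/(-388 + 256)) = (-192 - 50)/(12 + 1/(-132)) = -242/(12 - 1/132) = -242/1583/132 = -242*132/1583 = -31944/1583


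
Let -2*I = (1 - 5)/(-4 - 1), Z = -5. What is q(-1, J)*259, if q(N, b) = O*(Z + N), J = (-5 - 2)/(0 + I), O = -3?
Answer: 4662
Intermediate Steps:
I = -2/5 (I = -(1 - 5)/(2*(-4 - 1)) = -(-2)/(-5) = -(-2)*(-1)/5 = -1/2*4/5 = -2/5 ≈ -0.40000)
J = 35/2 (J = (-5 - 2)/(0 - 2/5) = -7/(-2/5) = -7*(-5/2) = 35/2 ≈ 17.500)
q(N, b) = 15 - 3*N (q(N, b) = -3*(-5 + N) = 15 - 3*N)
q(-1, J)*259 = (15 - 3*(-1))*259 = (15 + 3)*259 = 18*259 = 4662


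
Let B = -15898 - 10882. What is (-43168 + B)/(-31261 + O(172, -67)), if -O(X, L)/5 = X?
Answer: 7772/3569 ≈ 2.1776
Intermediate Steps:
B = -26780
O(X, L) = -5*X
(-43168 + B)/(-31261 + O(172, -67)) = (-43168 - 26780)/(-31261 - 5*172) = -69948/(-31261 - 860) = -69948/(-32121) = -69948*(-1/32121) = 7772/3569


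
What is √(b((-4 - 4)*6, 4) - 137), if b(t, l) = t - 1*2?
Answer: I*√187 ≈ 13.675*I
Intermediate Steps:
b(t, l) = -2 + t (b(t, l) = t - 2 = -2 + t)
√(b((-4 - 4)*6, 4) - 137) = √((-2 + (-4 - 4)*6) - 137) = √((-2 - 8*6) - 137) = √((-2 - 48) - 137) = √(-50 - 137) = √(-187) = I*√187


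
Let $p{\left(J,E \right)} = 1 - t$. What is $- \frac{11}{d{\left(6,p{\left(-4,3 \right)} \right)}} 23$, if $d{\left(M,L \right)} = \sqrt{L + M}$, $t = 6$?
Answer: $-253$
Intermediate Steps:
$p{\left(J,E \right)} = -5$ ($p{\left(J,E \right)} = 1 - 6 = -5$)
$- \frac{11}{d{\left(6,p{\left(-4,3 \right)} \right)}} 23 = - \frac{11}{\sqrt{-5 + 6}} \cdot 23 = - \frac{11}{\sqrt{1}} \cdot 23 = - \frac{11}{1} \cdot 23 = - 11 \cdot 1 \cdot 23 = - 11 \cdot 23 = \left(-1\right) 253 = -253$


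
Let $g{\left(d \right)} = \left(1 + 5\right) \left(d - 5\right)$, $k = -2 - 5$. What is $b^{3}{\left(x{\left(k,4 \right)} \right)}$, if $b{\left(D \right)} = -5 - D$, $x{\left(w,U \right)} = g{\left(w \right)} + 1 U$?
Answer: $250047$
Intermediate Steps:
$k = -7$ ($k = -2 - 5 = -7$)
$g{\left(d \right)} = -30 + 6 d$ ($g{\left(d \right)} = 6 \left(-5 + d\right) = -30 + 6 d$)
$x{\left(w,U \right)} = -30 + U + 6 w$ ($x{\left(w,U \right)} = \left(-30 + 6 w\right) + 1 U = \left(-30 + 6 w\right) + U = -30 + U + 6 w$)
$b^{3}{\left(x{\left(k,4 \right)} \right)} = \left(-5 - \left(-30 + 4 + 6 \left(-7\right)\right)\right)^{3} = \left(-5 - \left(-30 + 4 - 42\right)\right)^{3} = \left(-5 - -68\right)^{3} = \left(-5 + 68\right)^{3} = 63^{3} = 250047$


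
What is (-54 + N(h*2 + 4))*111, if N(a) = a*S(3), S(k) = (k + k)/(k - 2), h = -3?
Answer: -7326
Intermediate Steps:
S(k) = 2*k/(-2 + k) (S(k) = (2*k)/(-2 + k) = 2*k/(-2 + k))
N(a) = 6*a (N(a) = a*(2*3/(-2 + 3)) = a*(2*3/1) = a*(2*3*1) = a*6 = 6*a)
(-54 + N(h*2 + 4))*111 = (-54 + 6*(-3*2 + 4))*111 = (-54 + 6*(-6 + 4))*111 = (-54 + 6*(-2))*111 = (-54 - 12)*111 = -66*111 = -7326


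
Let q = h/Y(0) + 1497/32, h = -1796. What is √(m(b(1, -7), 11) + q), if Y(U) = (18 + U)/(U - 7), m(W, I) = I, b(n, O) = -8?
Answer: √435586/24 ≈ 27.500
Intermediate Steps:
Y(U) = (18 + U)/(-7 + U)
q = 214625/288 (q = -1796*(-7 + 0)/(18 + 0) + 1497/32 = -1796/(18/(-7)) + 1497*(1/32) = -1796/((-⅐*18)) + 1497/32 = -1796/(-18/7) + 1497/32 = -1796*(-7/18) + 1497/32 = 6286/9 + 1497/32 = 214625/288 ≈ 745.23)
√(m(b(1, -7), 11) + q) = √(11 + 214625/288) = √(217793/288) = √435586/24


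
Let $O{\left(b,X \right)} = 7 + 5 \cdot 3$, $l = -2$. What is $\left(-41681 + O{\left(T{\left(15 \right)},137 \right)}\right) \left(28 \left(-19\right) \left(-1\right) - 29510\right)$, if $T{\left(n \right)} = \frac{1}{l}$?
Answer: $1207194502$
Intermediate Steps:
$T{\left(n \right)} = - \frac{1}{2}$ ($T{\left(n \right)} = \frac{1}{-2} = - \frac{1}{2}$)
$O{\left(b,X \right)} = 22$ ($O{\left(b,X \right)} = 7 + 15 = 22$)
$\left(-41681 + O{\left(T{\left(15 \right)},137 \right)}\right) \left(28 \left(-19\right) \left(-1\right) - 29510\right) = \left(-41681 + 22\right) \left(28 \left(-19\right) \left(-1\right) - 29510\right) = - 41659 \left(\left(-532\right) \left(-1\right) - 29510\right) = - 41659 \left(532 - 29510\right) = \left(-41659\right) \left(-28978\right) = 1207194502$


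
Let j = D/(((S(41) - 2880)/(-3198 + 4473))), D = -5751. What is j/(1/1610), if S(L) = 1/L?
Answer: 484019975250/118079 ≈ 4.0991e+6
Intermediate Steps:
j = 300633525/118079 (j = -5751*(-3198 + 4473)/(1/41 - 2880) = -5751*1275/(1/41 - 2880) = -5751/((-118079/41*1/1275)) = -5751/(-118079/52275) = -5751*(-52275/118079) = 300633525/118079 ≈ 2546.0)
j/(1/1610) = 300633525/(118079*(1/1610)) = (300633525/118079)*1610 = 484019975250/118079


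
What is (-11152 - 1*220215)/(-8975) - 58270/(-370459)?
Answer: 86234960703/3324869525 ≈ 25.936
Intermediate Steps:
(-11152 - 1*220215)/(-8975) - 58270/(-370459) = (-11152 - 220215)*(-1/8975) - 58270*(-1/370459) = -231367*(-1/8975) + 58270/370459 = 231367/8975 + 58270/370459 = 86234960703/3324869525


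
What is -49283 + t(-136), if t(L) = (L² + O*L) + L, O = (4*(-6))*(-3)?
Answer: -40715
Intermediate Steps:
O = 72 (O = -24*(-3) = 72)
t(L) = L² + 73*L (t(L) = (L² + 72*L) + L = L² + 73*L)
-49283 + t(-136) = -49283 - 136*(73 - 136) = -49283 - 136*(-63) = -49283 + 8568 = -40715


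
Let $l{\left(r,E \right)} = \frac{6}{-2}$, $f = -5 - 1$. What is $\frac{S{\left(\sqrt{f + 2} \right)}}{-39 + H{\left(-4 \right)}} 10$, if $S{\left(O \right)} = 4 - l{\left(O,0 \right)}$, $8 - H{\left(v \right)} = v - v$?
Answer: $- \frac{70}{31} \approx -2.2581$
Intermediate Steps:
$f = -6$ ($f = -5 - 1 = -6$)
$l{\left(r,E \right)} = -3$ ($l{\left(r,E \right)} = 6 \left(- \frac{1}{2}\right) = -3$)
$H{\left(v \right)} = 8$ ($H{\left(v \right)} = 8 - \left(v - v\right) = 8 - 0 = 8 + 0 = 8$)
$S{\left(O \right)} = 7$ ($S{\left(O \right)} = 4 - -3 = 4 + 3 = 7$)
$\frac{S{\left(\sqrt{f + 2} \right)}}{-39 + H{\left(-4 \right)}} 10 = \frac{1}{-39 + 8} \cdot 7 \cdot 10 = \frac{1}{-31} \cdot 7 \cdot 10 = \left(- \frac{1}{31}\right) 7 \cdot 10 = \left(- \frac{7}{31}\right) 10 = - \frac{70}{31}$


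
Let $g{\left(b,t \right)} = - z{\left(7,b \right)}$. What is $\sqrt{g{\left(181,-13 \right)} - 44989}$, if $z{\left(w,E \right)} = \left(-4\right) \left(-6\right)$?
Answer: $i \sqrt{45013} \approx 212.16 i$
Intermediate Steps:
$z{\left(w,E \right)} = 24$
$g{\left(b,t \right)} = -24$ ($g{\left(b,t \right)} = \left(-1\right) 24 = -24$)
$\sqrt{g{\left(181,-13 \right)} - 44989} = \sqrt{-24 - 44989} = \sqrt{-45013} = i \sqrt{45013}$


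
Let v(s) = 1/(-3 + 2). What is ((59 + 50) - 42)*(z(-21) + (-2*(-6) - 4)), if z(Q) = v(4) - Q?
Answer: 1876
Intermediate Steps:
v(s) = -1 (v(s) = 1/(-1) = -1)
z(Q) = -1 - Q
((59 + 50) - 42)*(z(-21) + (-2*(-6) - 4)) = ((59 + 50) - 42)*((-1 - 1*(-21)) + (-2*(-6) - 4)) = (109 - 42)*((-1 + 21) + (12 - 4)) = 67*(20 + 8) = 67*28 = 1876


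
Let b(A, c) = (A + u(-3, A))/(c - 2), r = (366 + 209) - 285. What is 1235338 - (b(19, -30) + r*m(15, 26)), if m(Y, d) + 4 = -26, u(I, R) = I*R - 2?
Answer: 4976147/4 ≈ 1.2440e+6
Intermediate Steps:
u(I, R) = -2 + I*R
m(Y, d) = -30 (m(Y, d) = -4 - 26 = -30)
r = 290 (r = 575 - 285 = 290)
b(A, c) = (-2 - 2*A)/(-2 + c) (b(A, c) = (A + (-2 - 3*A))/(c - 2) = (-2 - 2*A)/(-2 + c))
1235338 - (b(19, -30) + r*m(15, 26)) = 1235338 - (2*(-1 - 1*19)/(-2 - 30) + 290*(-30)) = 1235338 - (2*(-1 - 19)/(-32) - 8700) = 1235338 - (2*(-1/32)*(-20) - 8700) = 1235338 - (5/4 - 8700) = 1235338 - 1*(-34795/4) = 1235338 + 34795/4 = 4976147/4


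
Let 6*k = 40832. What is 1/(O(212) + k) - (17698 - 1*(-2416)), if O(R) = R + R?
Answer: -436232429/21688 ≈ -20114.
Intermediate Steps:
O(R) = 2*R
k = 20416/3 (k = (⅙)*40832 = 20416/3 ≈ 6805.3)
1/(O(212) + k) - (17698 - 1*(-2416)) = 1/(2*212 + 20416/3) - (17698 - 1*(-2416)) = 1/(424 + 20416/3) - (17698 + 2416) = 1/(21688/3) - 1*20114 = 3/21688 - 20114 = -436232429/21688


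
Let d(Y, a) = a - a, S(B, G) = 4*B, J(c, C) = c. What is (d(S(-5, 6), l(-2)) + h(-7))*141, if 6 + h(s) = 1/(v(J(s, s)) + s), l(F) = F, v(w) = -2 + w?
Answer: -13677/16 ≈ -854.81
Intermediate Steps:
d(Y, a) = 0
h(s) = -6 + 1/(-2 + 2*s) (h(s) = -6 + 1/((-2 + s) + s) = -6 + 1/(-2 + 2*s))
(d(S(-5, 6), l(-2)) + h(-7))*141 = (0 + (13 - 12*(-7))/(2*(-1 - 7)))*141 = (0 + (½)*(13 + 84)/(-8))*141 = (0 + (½)*(-⅛)*97)*141 = (0 - 97/16)*141 = -97/16*141 = -13677/16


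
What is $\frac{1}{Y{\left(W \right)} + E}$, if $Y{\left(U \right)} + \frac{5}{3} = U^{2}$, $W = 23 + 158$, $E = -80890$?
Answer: $- \frac{3}{144392} \approx -2.0777 \cdot 10^{-5}$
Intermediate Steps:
$W = 181$
$Y{\left(U \right)} = - \frac{5}{3} + U^{2}$
$\frac{1}{Y{\left(W \right)} + E} = \frac{1}{\left(- \frac{5}{3} + 181^{2}\right) - 80890} = \frac{1}{\left(- \frac{5}{3} + 32761\right) - 80890} = \frac{1}{\frac{98278}{3} - 80890} = \frac{1}{- \frac{144392}{3}} = - \frac{3}{144392}$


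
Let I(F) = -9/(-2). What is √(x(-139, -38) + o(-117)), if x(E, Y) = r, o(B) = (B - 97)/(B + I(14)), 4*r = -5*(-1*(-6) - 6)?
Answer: 2*√107/15 ≈ 1.3792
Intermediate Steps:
I(F) = 9/2 (I(F) = -9*(-½) = 9/2)
r = 0 (r = (-5*(-1*(-6) - 6))/4 = (-5*(6 - 6))/4 = (-5*0)/4 = (¼)*0 = 0)
o(B) = (-97 + B)/(9/2 + B) (o(B) = (B - 97)/(B + 9/2) = (-97 + B)/(9/2 + B))
x(E, Y) = 0
√(x(-139, -38) + o(-117)) = √(0 + 2*(-97 - 117)/(9 + 2*(-117))) = √(0 + 2*(-214)/(9 - 234)) = √(0 + 2*(-214)/(-225)) = √(0 + 2*(-1/225)*(-214)) = √(0 + 428/225) = √(428/225) = 2*√107/15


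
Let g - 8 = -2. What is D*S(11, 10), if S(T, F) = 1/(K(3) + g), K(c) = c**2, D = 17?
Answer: 17/15 ≈ 1.1333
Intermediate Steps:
g = 6 (g = 8 - 2 = 6)
S(T, F) = 1/15 (S(T, F) = 1/(3**2 + 6) = 1/(9 + 6) = 1/15)
D*S(11, 10) = 17*(1/15) = 17/15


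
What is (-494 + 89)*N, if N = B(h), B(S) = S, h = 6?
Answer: -2430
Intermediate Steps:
N = 6
(-494 + 89)*N = (-494 + 89)*6 = -405*6 = -2430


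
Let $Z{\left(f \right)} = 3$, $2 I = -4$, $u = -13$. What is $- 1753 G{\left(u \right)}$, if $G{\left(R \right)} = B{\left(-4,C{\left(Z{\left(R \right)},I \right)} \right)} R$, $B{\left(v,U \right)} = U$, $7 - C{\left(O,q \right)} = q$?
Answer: $205101$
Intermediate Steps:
$I = -2$ ($I = \frac{1}{2} \left(-4\right) = -2$)
$C{\left(O,q \right)} = 7 - q$
$G{\left(R \right)} = 9 R$ ($G{\left(R \right)} = \left(7 - -2\right) R = \left(7 + 2\right) R = 9 R$)
$- 1753 G{\left(u \right)} = - 1753 \cdot 9 \left(-13\right) = \left(-1753\right) \left(-117\right) = 205101$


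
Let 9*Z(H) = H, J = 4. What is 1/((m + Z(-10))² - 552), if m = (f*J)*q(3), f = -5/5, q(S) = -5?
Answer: -81/15812 ≈ -0.0051227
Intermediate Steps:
f = -1 (f = -5*⅕ = -1)
m = 20 (m = -1*4*(-5) = -4*(-5) = 20)
Z(H) = H/9
1/((m + Z(-10))² - 552) = 1/((20 + (⅑)*(-10))² - 552) = 1/((20 - 10/9)² - 552) = 1/((170/9)² - 552) = 1/(28900/81 - 552) = 1/(-15812/81) = -81/15812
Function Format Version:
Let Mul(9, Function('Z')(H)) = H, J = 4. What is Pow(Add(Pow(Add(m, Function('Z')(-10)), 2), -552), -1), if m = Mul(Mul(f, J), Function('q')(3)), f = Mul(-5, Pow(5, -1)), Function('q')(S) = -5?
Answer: Rational(-81, 15812) ≈ -0.0051227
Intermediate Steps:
f = -1 (f = Mul(-5, Rational(1, 5)) = -1)
m = 20 (m = Mul(Mul(-1, 4), -5) = Mul(-4, -5) = 20)
Function('Z')(H) = Mul(Rational(1, 9), H)
Pow(Add(Pow(Add(m, Function('Z')(-10)), 2), -552), -1) = Pow(Add(Pow(Add(20, Mul(Rational(1, 9), -10)), 2), -552), -1) = Pow(Add(Pow(Add(20, Rational(-10, 9)), 2), -552), -1) = Pow(Add(Pow(Rational(170, 9), 2), -552), -1) = Pow(Add(Rational(28900, 81), -552), -1) = Pow(Rational(-15812, 81), -1) = Rational(-81, 15812)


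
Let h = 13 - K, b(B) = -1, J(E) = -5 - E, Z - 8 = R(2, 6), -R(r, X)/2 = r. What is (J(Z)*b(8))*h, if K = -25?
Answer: 342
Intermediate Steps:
R(r, X) = -2*r
Z = 4 (Z = 8 - 2*2 = 8 - 4 = 4)
h = 38 (h = 13 - 1*(-25) = 13 + 25 = 38)
(J(Z)*b(8))*h = ((-5 - 1*4)*(-1))*38 = ((-5 - 4)*(-1))*38 = -9*(-1)*38 = 9*38 = 342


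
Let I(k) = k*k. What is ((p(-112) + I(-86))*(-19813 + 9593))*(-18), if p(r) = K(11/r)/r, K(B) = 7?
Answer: 2721113325/2 ≈ 1.3606e+9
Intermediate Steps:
I(k) = k²
p(r) = 7/r
((p(-112) + I(-86))*(-19813 + 9593))*(-18) = ((7/(-112) + (-86)²)*(-19813 + 9593))*(-18) = ((7*(-1/112) + 7396)*(-10220))*(-18) = ((-1/16 + 7396)*(-10220))*(-18) = ((118335/16)*(-10220))*(-18) = -302345925/4*(-18) = 2721113325/2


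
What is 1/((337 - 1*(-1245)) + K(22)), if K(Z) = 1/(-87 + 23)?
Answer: 64/101247 ≈ 0.00063212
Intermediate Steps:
K(Z) = -1/64 (K(Z) = 1/(-64) = -1/64)
1/((337 - 1*(-1245)) + K(22)) = 1/((337 - 1*(-1245)) - 1/64) = 1/((337 + 1245) - 1/64) = 1/(1582 - 1/64) = 1/(101247/64) = 64/101247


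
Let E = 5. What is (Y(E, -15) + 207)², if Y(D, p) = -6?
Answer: 40401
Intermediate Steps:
(Y(E, -15) + 207)² = (-6 + 207)² = 201² = 40401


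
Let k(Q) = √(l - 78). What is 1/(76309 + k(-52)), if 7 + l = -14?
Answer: 76309/5823063580 - 3*I*√11/5823063580 ≈ 1.3105e-5 - 1.7087e-9*I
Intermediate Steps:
l = -21 (l = -7 - 14 = -21)
k(Q) = 3*I*√11 (k(Q) = √(-21 - 78) = √(-99) = 3*I*√11)
1/(76309 + k(-52)) = 1/(76309 + 3*I*√11)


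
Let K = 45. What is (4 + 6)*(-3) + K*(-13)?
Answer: -615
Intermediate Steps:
(4 + 6)*(-3) + K*(-13) = (4 + 6)*(-3) + 45*(-13) = 10*(-3) - 585 = -30 - 585 = -615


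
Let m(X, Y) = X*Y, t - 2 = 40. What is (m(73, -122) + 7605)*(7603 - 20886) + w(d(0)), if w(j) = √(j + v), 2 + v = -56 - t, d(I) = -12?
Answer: 17281183 + 4*I*√7 ≈ 1.7281e+7 + 10.583*I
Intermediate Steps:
t = 42 (t = 2 + 40 = 42)
v = -100 (v = -2 + (-56 - 1*42) = -2 + (-56 - 42) = -2 - 98 = -100)
w(j) = √(-100 + j) (w(j) = √(j - 100) = √(-100 + j))
(m(73, -122) + 7605)*(7603 - 20886) + w(d(0)) = (73*(-122) + 7605)*(7603 - 20886) + √(-100 - 12) = (-8906 + 7605)*(-13283) + √(-112) = -1301*(-13283) + 4*I*√7 = 17281183 + 4*I*√7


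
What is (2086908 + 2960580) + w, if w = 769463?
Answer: 5816951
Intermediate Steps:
(2086908 + 2960580) + w = (2086908 + 2960580) + 769463 = 5047488 + 769463 = 5816951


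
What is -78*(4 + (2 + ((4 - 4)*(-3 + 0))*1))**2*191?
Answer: -536328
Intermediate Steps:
-78*(4 + (2 + ((4 - 4)*(-3 + 0))*1))**2*191 = -78*(4 + (2 + (0*(-3))*1))**2*191 = -78*(4 + (2 + 0*1))**2*191 = -78*(4 + (2 + 0))**2*191 = -78*(4 + 2)**2*191 = -78*6**2*191 = -78*36*191 = -2808*191 = -536328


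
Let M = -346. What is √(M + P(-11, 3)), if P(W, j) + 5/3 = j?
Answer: I*√3102/3 ≈ 18.565*I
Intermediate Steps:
P(W, j) = -5/3 + j
√(M + P(-11, 3)) = √(-346 + (-5/3 + 3)) = √(-346 + 4/3) = √(-1034/3) = I*√3102/3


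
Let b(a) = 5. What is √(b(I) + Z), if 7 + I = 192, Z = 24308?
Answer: √24313 ≈ 155.93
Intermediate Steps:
I = 185 (I = -7 + 192 = 185)
√(b(I) + Z) = √(5 + 24308) = √24313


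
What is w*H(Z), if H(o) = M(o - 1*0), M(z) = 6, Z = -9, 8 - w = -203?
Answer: 1266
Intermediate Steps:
w = 211 (w = 8 - 1*(-203) = 8 + 203 = 211)
H(o) = 6
w*H(Z) = 211*6 = 1266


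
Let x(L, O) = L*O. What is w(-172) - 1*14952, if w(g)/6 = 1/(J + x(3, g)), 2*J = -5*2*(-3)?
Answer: -2496986/167 ≈ -14952.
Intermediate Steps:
J = 15 (J = (-5*2*(-3))/2 = (-10*(-3))/2 = (1/2)*30 = 15)
w(g) = 6/(15 + 3*g)
w(-172) - 1*14952 = 2/(5 - 172) - 1*14952 = 2/(-167) - 14952 = 2*(-1/167) - 14952 = -2/167 - 14952 = -2496986/167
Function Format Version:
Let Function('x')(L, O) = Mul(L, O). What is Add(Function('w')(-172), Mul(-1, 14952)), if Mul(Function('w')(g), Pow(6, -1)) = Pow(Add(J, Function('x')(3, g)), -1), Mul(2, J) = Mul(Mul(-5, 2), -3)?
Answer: Rational(-2496986, 167) ≈ -14952.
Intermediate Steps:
J = 15 (J = Mul(Rational(1, 2), Mul(Mul(-5, 2), -3)) = Mul(Rational(1, 2), Mul(-10, -3)) = Mul(Rational(1, 2), 30) = 15)
Function('w')(g) = Mul(6, Pow(Add(15, Mul(3, g)), -1))
Add(Function('w')(-172), Mul(-1, 14952)) = Add(Mul(2, Pow(Add(5, -172), -1)), Mul(-1, 14952)) = Add(Mul(2, Pow(-167, -1)), -14952) = Add(Mul(2, Rational(-1, 167)), -14952) = Add(Rational(-2, 167), -14952) = Rational(-2496986, 167)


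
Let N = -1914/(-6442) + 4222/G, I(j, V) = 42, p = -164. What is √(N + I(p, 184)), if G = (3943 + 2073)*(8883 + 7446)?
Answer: √16541979613656825424017/19775986584 ≈ 6.5036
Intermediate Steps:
G = 98235264 (G = 6016*16329 = 98235264)
N = 47012373355/158207892672 (N = -1914/(-6442) + 4222/98235264 = -1914*(-1/6442) + 4222*(1/98235264) = 957/3221 + 2111/49117632 = 47012373355/158207892672 ≈ 0.29716)
√(N + I(p, 184)) = √(47012373355/158207892672 + 42) = √(6691743865579/158207892672) = √16541979613656825424017/19775986584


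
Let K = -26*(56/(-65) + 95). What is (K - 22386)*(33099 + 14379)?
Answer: -5895248304/5 ≈ -1.1790e+9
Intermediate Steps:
K = -12238/5 (K = -26*(56*(-1/65) + 95) = -26*(-56/65 + 95) = -26*6119/65 = -12238/5 ≈ -2447.6)
(K - 22386)*(33099 + 14379) = (-12238/5 - 22386)*(33099 + 14379) = -124168/5*47478 = -5895248304/5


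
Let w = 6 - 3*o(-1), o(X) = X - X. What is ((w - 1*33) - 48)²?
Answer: 5625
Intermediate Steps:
o(X) = 0
w = 6 (w = 6 - 3*0 = 6 + 0 = 6)
((w - 1*33) - 48)² = ((6 - 1*33) - 48)² = ((6 - 33) - 48)² = (-27 - 48)² = (-75)² = 5625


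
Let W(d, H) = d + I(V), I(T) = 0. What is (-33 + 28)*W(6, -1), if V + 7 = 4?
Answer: -30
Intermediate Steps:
V = -3 (V = -7 + 4 = -3)
W(d, H) = d (W(d, H) = d + 0 = d)
(-33 + 28)*W(6, -1) = (-33 + 28)*6 = -5*6 = -30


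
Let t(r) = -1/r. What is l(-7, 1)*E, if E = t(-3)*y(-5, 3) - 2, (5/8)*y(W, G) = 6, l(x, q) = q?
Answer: 6/5 ≈ 1.2000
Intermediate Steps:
y(W, G) = 48/5 (y(W, G) = (8/5)*6 = 48/5)
E = 6/5 (E = -1/(-3)*(48/5) - 2 = -1*(-⅓)*(48/5) - 2 = (⅓)*(48/5) - 2 = 16/5 - 2 = 6/5 ≈ 1.2000)
l(-7, 1)*E = 1*(6/5) = 6/5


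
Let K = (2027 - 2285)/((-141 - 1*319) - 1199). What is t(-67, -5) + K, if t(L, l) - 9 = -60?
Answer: -28117/553 ≈ -50.844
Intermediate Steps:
t(L, l) = -51 (t(L, l) = 9 - 60 = -51)
K = 86/553 (K = -258/((-141 - 319) - 1199) = -258/(-460 - 1199) = -258/(-1659) = -258*(-1/1659) = 86/553 ≈ 0.15552)
t(-67, -5) + K = -51 + 86/553 = -28117/553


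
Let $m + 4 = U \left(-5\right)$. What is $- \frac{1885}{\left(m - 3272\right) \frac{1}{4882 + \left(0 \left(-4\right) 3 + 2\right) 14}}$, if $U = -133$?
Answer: $\frac{9255350}{2611} \approx 3544.8$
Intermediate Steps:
$m = 661$ ($m = -4 - -665 = -4 + 665 = 661$)
$- \frac{1885}{\left(m - 3272\right) \frac{1}{4882 + \left(0 \left(-4\right) 3 + 2\right) 14}} = - \frac{1885}{\left(661 - 3272\right) \frac{1}{4882 + \left(0 \left(-4\right) 3 + 2\right) 14}} = - \frac{1885}{\left(-2611\right) \frac{1}{4882 + \left(0 \cdot 3 + 2\right) 14}} = - \frac{1885}{\left(-2611\right) \frac{1}{4882 + \left(0 + 2\right) 14}} = - \frac{1885}{\left(-2611\right) \frac{1}{4882 + 2 \cdot 14}} = - \frac{1885}{\left(-2611\right) \frac{1}{4882 + 28}} = - \frac{1885}{\left(-2611\right) \frac{1}{4910}} = - \frac{1885}{- \frac{2611}{4910}} = \left(-1885\right) \left(- \frac{4910}{2611}\right) = \frac{9255350}{2611}$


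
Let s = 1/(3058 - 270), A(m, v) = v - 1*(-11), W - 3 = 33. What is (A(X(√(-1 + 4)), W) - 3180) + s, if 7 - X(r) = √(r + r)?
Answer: -8734803/2788 ≈ -3133.0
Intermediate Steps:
W = 36 (W = 3 + 33 = 36)
X(r) = 7 - √2*√r (X(r) = 7 - √(r + r) = 7 - √(2*r) = 7 - √2*√r)
A(m, v) = 11 + v (A(m, v) = v + 11 = 11 + v)
s = 1/2788 ≈ 0.00035868
(A(X(√(-1 + 4)), W) - 3180) + s = ((11 + 36) - 3180) + 1/2788 = (47 - 3180) + 1/2788 = -3133 + 1/2788 = -8734803/2788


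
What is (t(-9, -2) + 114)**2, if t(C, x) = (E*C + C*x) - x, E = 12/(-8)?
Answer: 87025/4 ≈ 21756.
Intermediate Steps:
E = -3/2 (E = 12*(-1/8) = -3/2 ≈ -1.5000)
t(C, x) = -x - 3*C/2 + C*x (t(C, x) = (-3*C/2 + C*x) - x = -x - 3*C/2 + C*x)
(t(-9, -2) + 114)**2 = ((-1*(-2) - 3/2*(-9) - 9*(-2)) + 114)**2 = ((2 + 27/2 + 18) + 114)**2 = (67/2 + 114)**2 = (295/2)**2 = 87025/4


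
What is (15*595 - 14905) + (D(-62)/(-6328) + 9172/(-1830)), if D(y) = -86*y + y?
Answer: -17329379929/2895060 ≈ -5985.8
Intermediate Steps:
D(y) = -85*y
(15*595 - 14905) + (D(-62)/(-6328) + 9172/(-1830)) = (15*595 - 14905) + (-85*(-62)/(-6328) + 9172/(-1830)) = (8925 - 14905) + (5270*(-1/6328) + 9172*(-1/1830)) = -5980 + (-2635/3164 - 4586/915) = -5980 - 16921129/2895060 = -17329379929/2895060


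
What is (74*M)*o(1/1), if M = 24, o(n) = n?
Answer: 1776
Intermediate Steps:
(74*M)*o(1/1) = (74*24)/1 = 1776*1 = 1776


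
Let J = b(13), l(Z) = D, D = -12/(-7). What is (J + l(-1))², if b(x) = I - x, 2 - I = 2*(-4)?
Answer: 81/49 ≈ 1.6531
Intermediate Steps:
I = 10 (I = 2 - 2*(-4) = 2 - 1*(-8) = 2 + 8 = 10)
b(x) = 10 - x
D = 12/7 (D = -12*(-⅐) = 12/7 ≈ 1.7143)
l(Z) = 12/7
J = -3 (J = 10 - 1*13 = 10 - 13 = -3)
(J + l(-1))² = (-3 + 12/7)² = (-9/7)² = 81/49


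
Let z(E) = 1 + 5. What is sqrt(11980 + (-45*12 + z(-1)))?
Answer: sqrt(11446) ≈ 106.99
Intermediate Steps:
z(E) = 6
sqrt(11980 + (-45*12 + z(-1))) = sqrt(11980 + (-45*12 + 6)) = sqrt(11980 + (-540 + 6)) = sqrt(11980 - 534) = sqrt(11446)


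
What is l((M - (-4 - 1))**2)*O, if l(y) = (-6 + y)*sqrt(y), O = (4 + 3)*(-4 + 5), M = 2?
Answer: 2107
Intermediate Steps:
O = 7 (O = 7*1 = 7)
l(y) = sqrt(y)*(-6 + y)
l((M - (-4 - 1))**2)*O = (sqrt((2 - (-4 - 1))**2)*(-6 + (2 - (-4 - 1))**2))*7 = (sqrt((2 - 1*(-5))**2)*(-6 + (2 - 1*(-5))**2))*7 = (sqrt((2 + 5)**2)*(-6 + (2 + 5)**2))*7 = (sqrt(7**2)*(-6 + 7**2))*7 = (sqrt(49)*(-6 + 49))*7 = (7*43)*7 = 301*7 = 2107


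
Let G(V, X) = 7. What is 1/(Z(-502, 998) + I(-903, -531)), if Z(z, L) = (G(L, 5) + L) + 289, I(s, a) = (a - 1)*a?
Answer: 1/283786 ≈ 3.5238e-6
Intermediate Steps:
I(s, a) = a*(-1 + a) (I(s, a) = (-1 + a)*a = a*(-1 + a))
Z(z, L) = 296 + L (Z(z, L) = (7 + L) + 289 = 296 + L)
1/(Z(-502, 998) + I(-903, -531)) = 1/((296 + 998) - 531*(-1 - 531)) = 1/(1294 - 531*(-532)) = 1/(1294 + 282492) = 1/283786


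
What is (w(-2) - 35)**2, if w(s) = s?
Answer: 1369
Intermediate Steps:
(w(-2) - 35)**2 = (-2 - 35)**2 = (-37)**2 = 1369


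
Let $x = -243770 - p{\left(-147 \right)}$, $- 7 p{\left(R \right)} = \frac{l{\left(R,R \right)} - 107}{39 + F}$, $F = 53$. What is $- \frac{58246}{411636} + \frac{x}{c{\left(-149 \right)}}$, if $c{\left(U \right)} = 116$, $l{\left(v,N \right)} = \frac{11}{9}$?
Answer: $- \frac{865530237359}{411841818} \approx -2101.6$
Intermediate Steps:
$l{\left(v,N \right)} = \frac{11}{9}$ ($l{\left(v,N \right)} = 11 \cdot \frac{1}{9} = \frac{11}{9}$)
$p{\left(R \right)} = \frac{34}{207}$ ($p{\left(R \right)} = - \frac{\left(\frac{11}{9} - 107\right) \frac{1}{39 + 53}}{7} = - \frac{\left(- \frac{952}{9}\right) \frac{1}{92}}{7} = \left(- \frac{1}{7}\right) \left(- \frac{238}{207}\right) = \frac{34}{207}$)
$x = - \frac{50460424}{207}$ ($x = -243770 - \frac{34}{207} = - \frac{50460424}{207} \approx -2.4377 \cdot 10^{5}$)
$- \frac{58246}{411636} + \frac{x}{c{\left(-149 \right)}} = - \frac{58246}{411636} - \frac{50460424}{207 \cdot 116} = \left(-58246\right) \frac{1}{411636} - \frac{12615106}{6003} = - \frac{29123}{205818} - \frac{12615106}{6003} = - \frac{865530237359}{411841818}$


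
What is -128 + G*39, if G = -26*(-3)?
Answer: 2914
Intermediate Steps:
G = 78
-128 + G*39 = -128 + 78*39 = -128 + 3042 = 2914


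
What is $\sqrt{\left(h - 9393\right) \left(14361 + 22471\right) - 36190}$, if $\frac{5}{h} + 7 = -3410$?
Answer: $\frac{i \sqrt{4039848485583294}}{3417} \approx 18601.0 i$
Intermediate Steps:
$h = - \frac{5}{3417}$ ($h = \frac{5}{-7 - 3410} = \frac{5}{-3417} = 5 \left(- \frac{1}{3417}\right) = - \frac{5}{3417} \approx -0.0014633$)
$\sqrt{\left(h - 9393\right) \left(14361 + 22471\right) - 36190} = \sqrt{\left(- \frac{5}{3417} - 9393\right) \left(14361 + 22471\right) - 36190} = \sqrt{\left(- \frac{32095886}{3417}\right) 36832 - 36190} = \sqrt{- \frac{1182155673152}{3417} - 36190} = \sqrt{- \frac{1182279334382}{3417}} = \frac{i \sqrt{4039848485583294}}{3417}$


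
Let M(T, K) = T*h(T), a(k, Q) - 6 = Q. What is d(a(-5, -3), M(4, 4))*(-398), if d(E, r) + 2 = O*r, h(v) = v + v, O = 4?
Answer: -50148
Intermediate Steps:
a(k, Q) = 6 + Q
h(v) = 2*v
M(T, K) = 2*T**2 (M(T, K) = T*(2*T) = 2*T**2)
d(E, r) = -2 + 4*r
d(a(-5, -3), M(4, 4))*(-398) = (-2 + 4*(2*4**2))*(-398) = (-2 + 4*(2*16))*(-398) = (-2 + 4*32)*(-398) = (-2 + 128)*(-398) = 126*(-398) = -50148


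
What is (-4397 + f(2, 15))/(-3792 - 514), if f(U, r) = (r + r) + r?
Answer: 2176/2153 ≈ 1.0107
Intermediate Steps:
f(U, r) = 3*r (f(U, r) = 2*r + r = 3*r)
(-4397 + f(2, 15))/(-3792 - 514) = (-4397 + 3*15)/(-3792 - 514) = (-4397 + 45)/(-4306) = -4352*(-1/4306) = 2176/2153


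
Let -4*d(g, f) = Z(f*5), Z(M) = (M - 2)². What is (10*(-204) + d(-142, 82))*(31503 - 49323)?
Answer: 777949920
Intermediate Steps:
Z(M) = (-2 + M)²
d(g, f) = -(-2 + 5*f)²/4 (d(g, f) = -(-2 + f*5)²/4 = -(-2 + 5*f)²/4)
(10*(-204) + d(-142, 82))*(31503 - 49323) = (10*(-204) - (-2 + 5*82)²/4)*(31503 - 49323) = (-2040 - (-2 + 410)²/4)*(-17820) = (-2040 - ¼*408²)*(-17820) = (-2040 - ¼*166464)*(-17820) = (-2040 - 41616)*(-17820) = -43656*(-17820) = 777949920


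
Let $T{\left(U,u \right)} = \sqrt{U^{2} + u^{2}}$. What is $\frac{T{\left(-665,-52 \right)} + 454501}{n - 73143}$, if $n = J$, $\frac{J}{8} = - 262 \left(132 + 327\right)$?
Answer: $- \frac{454501}{1035207} - \frac{\sqrt{444929}}{1035207} \approx -0.43969$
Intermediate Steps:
$J = -962064$ ($J = 8 \left(- 262 \left(132 + 327\right)\right) = 8 \left(\left(-262\right) 459\right) = 8 \left(-120258\right) = -962064$)
$n = -962064$
$\frac{T{\left(-665,-52 \right)} + 454501}{n - 73143} = \frac{\sqrt{\left(-665\right)^{2} + \left(-52\right)^{2}} + 454501}{-962064 - 73143} = \frac{\sqrt{442225 + 2704} + 454501}{-1035207} = \left(\sqrt{444929} + 454501\right) \left(- \frac{1}{1035207}\right) = \left(454501 + \sqrt{444929}\right) \left(- \frac{1}{1035207}\right) = - \frac{454501}{1035207} - \frac{\sqrt{444929}}{1035207}$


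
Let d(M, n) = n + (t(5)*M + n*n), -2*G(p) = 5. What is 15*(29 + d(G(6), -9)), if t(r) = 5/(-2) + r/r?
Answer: 6285/4 ≈ 1571.3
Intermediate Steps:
t(r) = -3/2 (t(r) = 5*(-½) + 1 = -5/2 + 1 = -3/2)
G(p) = -5/2 (G(p) = -½*5 = -5/2)
d(M, n) = n + n² - 3*M/2 (d(M, n) = n + (-3*M/2 + n*n) = n + (-3*M/2 + n²) = n + (n² - 3*M/2) = n + n² - 3*M/2)
15*(29 + d(G(6), -9)) = 15*(29 + (-9 + (-9)² - 3/2*(-5/2))) = 15*(29 + (-9 + 81 + 15/4)) = 15*(29 + 303/4) = 15*(419/4) = 6285/4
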